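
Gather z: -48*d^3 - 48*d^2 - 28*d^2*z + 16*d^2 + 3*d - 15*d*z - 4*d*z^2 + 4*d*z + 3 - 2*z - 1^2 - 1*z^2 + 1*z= -48*d^3 - 32*d^2 + 3*d + z^2*(-4*d - 1) + z*(-28*d^2 - 11*d - 1) + 2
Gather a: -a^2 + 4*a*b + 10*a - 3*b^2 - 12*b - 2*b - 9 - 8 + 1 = -a^2 + a*(4*b + 10) - 3*b^2 - 14*b - 16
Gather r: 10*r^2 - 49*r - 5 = 10*r^2 - 49*r - 5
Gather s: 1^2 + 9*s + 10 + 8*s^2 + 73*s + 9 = 8*s^2 + 82*s + 20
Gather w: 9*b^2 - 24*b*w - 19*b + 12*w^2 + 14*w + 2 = 9*b^2 - 19*b + 12*w^2 + w*(14 - 24*b) + 2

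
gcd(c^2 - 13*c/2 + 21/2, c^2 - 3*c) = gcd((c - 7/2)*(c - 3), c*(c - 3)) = c - 3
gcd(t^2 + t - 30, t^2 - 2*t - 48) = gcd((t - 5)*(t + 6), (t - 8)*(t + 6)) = t + 6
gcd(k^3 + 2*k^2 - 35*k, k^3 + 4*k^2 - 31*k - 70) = k^2 + 2*k - 35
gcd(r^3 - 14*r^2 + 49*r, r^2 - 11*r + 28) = r - 7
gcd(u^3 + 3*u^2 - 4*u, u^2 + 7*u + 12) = u + 4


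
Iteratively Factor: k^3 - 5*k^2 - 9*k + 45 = (k + 3)*(k^2 - 8*k + 15) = (k - 5)*(k + 3)*(k - 3)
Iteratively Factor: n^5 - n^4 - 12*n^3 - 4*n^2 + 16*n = (n - 1)*(n^4 - 12*n^2 - 16*n) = (n - 1)*(n + 2)*(n^3 - 2*n^2 - 8*n) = n*(n - 1)*(n + 2)*(n^2 - 2*n - 8) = n*(n - 4)*(n - 1)*(n + 2)*(n + 2)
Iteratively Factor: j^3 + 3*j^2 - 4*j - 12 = (j + 2)*(j^2 + j - 6) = (j + 2)*(j + 3)*(j - 2)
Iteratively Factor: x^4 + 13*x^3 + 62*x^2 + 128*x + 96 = (x + 4)*(x^3 + 9*x^2 + 26*x + 24) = (x + 2)*(x + 4)*(x^2 + 7*x + 12) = (x + 2)*(x + 4)^2*(x + 3)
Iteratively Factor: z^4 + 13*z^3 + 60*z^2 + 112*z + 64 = (z + 1)*(z^3 + 12*z^2 + 48*z + 64) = (z + 1)*(z + 4)*(z^2 + 8*z + 16) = (z + 1)*(z + 4)^2*(z + 4)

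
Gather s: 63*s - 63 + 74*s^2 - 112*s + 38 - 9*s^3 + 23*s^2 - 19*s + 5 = -9*s^3 + 97*s^2 - 68*s - 20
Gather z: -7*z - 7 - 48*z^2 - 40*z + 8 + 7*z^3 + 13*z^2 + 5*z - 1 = 7*z^3 - 35*z^2 - 42*z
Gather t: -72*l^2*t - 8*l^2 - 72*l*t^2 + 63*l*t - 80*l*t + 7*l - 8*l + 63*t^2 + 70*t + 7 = -8*l^2 - l + t^2*(63 - 72*l) + t*(-72*l^2 - 17*l + 70) + 7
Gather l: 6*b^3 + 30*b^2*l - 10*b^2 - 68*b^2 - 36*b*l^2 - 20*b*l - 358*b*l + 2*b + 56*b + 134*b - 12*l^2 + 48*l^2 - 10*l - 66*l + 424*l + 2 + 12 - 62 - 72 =6*b^3 - 78*b^2 + 192*b + l^2*(36 - 36*b) + l*(30*b^2 - 378*b + 348) - 120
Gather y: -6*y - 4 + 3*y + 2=-3*y - 2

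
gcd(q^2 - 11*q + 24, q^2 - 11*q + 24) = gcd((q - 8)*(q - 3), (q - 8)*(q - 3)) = q^2 - 11*q + 24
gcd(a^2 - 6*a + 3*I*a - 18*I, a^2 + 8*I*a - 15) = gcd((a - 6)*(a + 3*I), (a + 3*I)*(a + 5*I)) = a + 3*I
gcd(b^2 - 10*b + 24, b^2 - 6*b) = b - 6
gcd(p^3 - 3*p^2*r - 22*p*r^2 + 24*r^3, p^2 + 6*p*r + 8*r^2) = p + 4*r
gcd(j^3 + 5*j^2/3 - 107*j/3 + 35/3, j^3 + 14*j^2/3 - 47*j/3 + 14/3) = j^2 + 20*j/3 - 7/3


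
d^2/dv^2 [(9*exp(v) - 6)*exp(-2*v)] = 3*(3*exp(v) - 8)*exp(-2*v)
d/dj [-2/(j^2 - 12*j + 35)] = 4*(j - 6)/(j^2 - 12*j + 35)^2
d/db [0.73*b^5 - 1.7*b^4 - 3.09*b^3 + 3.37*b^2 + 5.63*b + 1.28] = 3.65*b^4 - 6.8*b^3 - 9.27*b^2 + 6.74*b + 5.63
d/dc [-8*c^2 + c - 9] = 1 - 16*c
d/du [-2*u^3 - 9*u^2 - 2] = 6*u*(-u - 3)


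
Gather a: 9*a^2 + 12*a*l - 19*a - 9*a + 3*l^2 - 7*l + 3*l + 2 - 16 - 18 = 9*a^2 + a*(12*l - 28) + 3*l^2 - 4*l - 32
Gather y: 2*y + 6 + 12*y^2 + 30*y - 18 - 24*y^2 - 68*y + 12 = -12*y^2 - 36*y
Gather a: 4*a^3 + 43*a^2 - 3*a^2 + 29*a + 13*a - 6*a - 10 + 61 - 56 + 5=4*a^3 + 40*a^2 + 36*a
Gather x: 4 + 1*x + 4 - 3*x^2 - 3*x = -3*x^2 - 2*x + 8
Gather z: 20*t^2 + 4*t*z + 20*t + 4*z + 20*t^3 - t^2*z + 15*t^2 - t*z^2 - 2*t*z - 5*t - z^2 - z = 20*t^3 + 35*t^2 + 15*t + z^2*(-t - 1) + z*(-t^2 + 2*t + 3)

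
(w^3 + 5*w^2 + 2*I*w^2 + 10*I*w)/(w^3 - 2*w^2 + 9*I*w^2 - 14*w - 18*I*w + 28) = w*(w + 5)/(w^2 + w*(-2 + 7*I) - 14*I)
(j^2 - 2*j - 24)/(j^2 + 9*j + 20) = (j - 6)/(j + 5)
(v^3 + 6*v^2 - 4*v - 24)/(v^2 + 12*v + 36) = (v^2 - 4)/(v + 6)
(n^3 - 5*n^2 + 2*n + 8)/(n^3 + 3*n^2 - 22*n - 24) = (n - 2)/(n + 6)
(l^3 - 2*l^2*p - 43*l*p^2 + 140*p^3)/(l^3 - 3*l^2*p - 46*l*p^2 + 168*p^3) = (-l + 5*p)/(-l + 6*p)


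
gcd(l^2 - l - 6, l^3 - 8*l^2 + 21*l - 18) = l - 3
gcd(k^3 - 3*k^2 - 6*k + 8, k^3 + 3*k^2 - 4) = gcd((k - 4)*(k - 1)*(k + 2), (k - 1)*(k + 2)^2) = k^2 + k - 2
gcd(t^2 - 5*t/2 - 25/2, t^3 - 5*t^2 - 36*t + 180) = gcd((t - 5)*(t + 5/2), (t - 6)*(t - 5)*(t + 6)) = t - 5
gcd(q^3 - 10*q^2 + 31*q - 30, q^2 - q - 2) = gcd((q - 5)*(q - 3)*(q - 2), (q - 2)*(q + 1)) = q - 2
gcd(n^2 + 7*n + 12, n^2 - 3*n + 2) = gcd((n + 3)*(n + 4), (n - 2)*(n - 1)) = 1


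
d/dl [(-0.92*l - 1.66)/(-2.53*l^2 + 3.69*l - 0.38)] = (-2.3276*l^2 - 8.3996*l + 6.475)/(6.4009*l^4 - 18.6714*l^3 + 15.5389*l^2 - 2.8044*l + 0.1444)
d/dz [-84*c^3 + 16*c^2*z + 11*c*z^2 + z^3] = 16*c^2 + 22*c*z + 3*z^2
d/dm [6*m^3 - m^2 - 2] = 2*m*(9*m - 1)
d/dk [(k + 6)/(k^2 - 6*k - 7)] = (k^2 - 6*k - 2*(k - 3)*(k + 6) - 7)/(-k^2 + 6*k + 7)^2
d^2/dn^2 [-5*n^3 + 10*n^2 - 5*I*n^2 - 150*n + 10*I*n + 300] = -30*n + 20 - 10*I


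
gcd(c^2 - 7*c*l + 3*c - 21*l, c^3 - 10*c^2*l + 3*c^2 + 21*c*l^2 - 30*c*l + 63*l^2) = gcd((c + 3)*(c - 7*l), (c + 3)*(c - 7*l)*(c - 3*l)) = c^2 - 7*c*l + 3*c - 21*l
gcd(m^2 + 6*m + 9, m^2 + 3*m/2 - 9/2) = m + 3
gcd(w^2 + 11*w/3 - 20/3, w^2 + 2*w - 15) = w + 5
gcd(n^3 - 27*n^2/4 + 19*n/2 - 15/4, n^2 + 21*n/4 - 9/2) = n - 3/4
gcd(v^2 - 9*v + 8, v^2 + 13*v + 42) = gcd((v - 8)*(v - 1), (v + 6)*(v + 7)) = 1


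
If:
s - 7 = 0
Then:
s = 7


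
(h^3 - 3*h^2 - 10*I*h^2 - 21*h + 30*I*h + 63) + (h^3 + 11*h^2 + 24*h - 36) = 2*h^3 + 8*h^2 - 10*I*h^2 + 3*h + 30*I*h + 27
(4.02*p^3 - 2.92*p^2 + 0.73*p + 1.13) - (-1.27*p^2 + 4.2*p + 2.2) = 4.02*p^3 - 1.65*p^2 - 3.47*p - 1.07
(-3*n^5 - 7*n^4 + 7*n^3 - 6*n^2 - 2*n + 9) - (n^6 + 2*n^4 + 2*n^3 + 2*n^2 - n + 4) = -n^6 - 3*n^5 - 9*n^4 + 5*n^3 - 8*n^2 - n + 5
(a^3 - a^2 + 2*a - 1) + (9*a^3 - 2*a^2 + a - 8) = 10*a^3 - 3*a^2 + 3*a - 9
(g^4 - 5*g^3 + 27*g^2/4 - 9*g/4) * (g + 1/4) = g^5 - 19*g^4/4 + 11*g^3/2 - 9*g^2/16 - 9*g/16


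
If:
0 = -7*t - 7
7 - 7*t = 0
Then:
No Solution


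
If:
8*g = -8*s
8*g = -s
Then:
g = 0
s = 0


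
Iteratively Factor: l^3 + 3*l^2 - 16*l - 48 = (l - 4)*(l^2 + 7*l + 12) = (l - 4)*(l + 4)*(l + 3)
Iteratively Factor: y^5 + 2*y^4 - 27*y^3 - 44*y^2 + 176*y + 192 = (y + 1)*(y^4 + y^3 - 28*y^2 - 16*y + 192) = (y - 4)*(y + 1)*(y^3 + 5*y^2 - 8*y - 48) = (y - 4)*(y + 1)*(y + 4)*(y^2 + y - 12) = (y - 4)*(y - 3)*(y + 1)*(y + 4)*(y + 4)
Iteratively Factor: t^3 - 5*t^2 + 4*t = (t - 1)*(t^2 - 4*t) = (t - 4)*(t - 1)*(t)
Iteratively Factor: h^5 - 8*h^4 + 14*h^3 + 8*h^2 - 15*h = (h)*(h^4 - 8*h^3 + 14*h^2 + 8*h - 15) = h*(h - 3)*(h^3 - 5*h^2 - h + 5) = h*(h - 5)*(h - 3)*(h^2 - 1) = h*(h - 5)*(h - 3)*(h - 1)*(h + 1)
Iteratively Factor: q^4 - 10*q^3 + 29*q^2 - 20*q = (q - 5)*(q^3 - 5*q^2 + 4*q) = (q - 5)*(q - 4)*(q^2 - q) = q*(q - 5)*(q - 4)*(q - 1)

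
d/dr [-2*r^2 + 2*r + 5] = 2 - 4*r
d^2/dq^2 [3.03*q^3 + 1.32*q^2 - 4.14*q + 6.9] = 18.18*q + 2.64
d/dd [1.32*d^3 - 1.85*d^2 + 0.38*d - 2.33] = 3.96*d^2 - 3.7*d + 0.38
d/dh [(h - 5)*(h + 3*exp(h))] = h + (h - 5)*(3*exp(h) + 1) + 3*exp(h)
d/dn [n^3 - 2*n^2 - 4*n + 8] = 3*n^2 - 4*n - 4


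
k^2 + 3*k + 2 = (k + 1)*(k + 2)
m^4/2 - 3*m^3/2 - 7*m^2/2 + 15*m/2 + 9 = (m/2 + 1)*(m - 3)^2*(m + 1)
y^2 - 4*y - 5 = (y - 5)*(y + 1)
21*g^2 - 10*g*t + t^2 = (-7*g + t)*(-3*g + t)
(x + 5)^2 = x^2 + 10*x + 25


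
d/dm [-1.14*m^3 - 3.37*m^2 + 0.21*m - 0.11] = -3.42*m^2 - 6.74*m + 0.21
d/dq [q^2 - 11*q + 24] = 2*q - 11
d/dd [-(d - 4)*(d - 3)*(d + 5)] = -3*d^2 + 4*d + 23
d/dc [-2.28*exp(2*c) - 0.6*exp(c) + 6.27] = (-4.56*exp(c) - 0.6)*exp(c)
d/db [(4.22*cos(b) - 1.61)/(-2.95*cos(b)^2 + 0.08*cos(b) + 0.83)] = (-12.449*cos(b)^2 + 9.499*cos(b) - 3.6314)*sin(b)/(8.7025*cos(b)^4 - 0.472*cos(b)^3 - 4.8906*cos(b)^2 + 0.1328*cos(b) + 0.6889)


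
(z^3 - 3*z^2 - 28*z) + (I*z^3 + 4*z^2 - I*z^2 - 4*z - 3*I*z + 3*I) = z^3 + I*z^3 + z^2 - I*z^2 - 32*z - 3*I*z + 3*I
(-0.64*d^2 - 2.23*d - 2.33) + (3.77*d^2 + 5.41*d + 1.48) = 3.13*d^2 + 3.18*d - 0.85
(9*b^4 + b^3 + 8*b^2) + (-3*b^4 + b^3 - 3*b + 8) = 6*b^4 + 2*b^3 + 8*b^2 - 3*b + 8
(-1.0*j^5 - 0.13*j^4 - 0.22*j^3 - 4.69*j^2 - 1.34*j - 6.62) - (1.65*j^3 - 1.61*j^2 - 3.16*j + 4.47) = -1.0*j^5 - 0.13*j^4 - 1.87*j^3 - 3.08*j^2 + 1.82*j - 11.09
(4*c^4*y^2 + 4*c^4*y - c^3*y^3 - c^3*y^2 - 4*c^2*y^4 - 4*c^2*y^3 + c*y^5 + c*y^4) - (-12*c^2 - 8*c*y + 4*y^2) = 4*c^4*y^2 + 4*c^4*y - c^3*y^3 - c^3*y^2 - 4*c^2*y^4 - 4*c^2*y^3 + 12*c^2 + c*y^5 + c*y^4 + 8*c*y - 4*y^2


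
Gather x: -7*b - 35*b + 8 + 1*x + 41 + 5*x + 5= -42*b + 6*x + 54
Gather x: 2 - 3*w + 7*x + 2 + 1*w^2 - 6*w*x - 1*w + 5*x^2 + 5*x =w^2 - 4*w + 5*x^2 + x*(12 - 6*w) + 4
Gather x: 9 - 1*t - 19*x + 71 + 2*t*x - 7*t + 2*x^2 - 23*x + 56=-8*t + 2*x^2 + x*(2*t - 42) + 136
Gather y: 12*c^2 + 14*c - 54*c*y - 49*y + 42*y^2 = 12*c^2 + 14*c + 42*y^2 + y*(-54*c - 49)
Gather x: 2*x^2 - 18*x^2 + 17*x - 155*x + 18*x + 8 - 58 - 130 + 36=-16*x^2 - 120*x - 144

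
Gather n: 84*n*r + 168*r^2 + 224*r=84*n*r + 168*r^2 + 224*r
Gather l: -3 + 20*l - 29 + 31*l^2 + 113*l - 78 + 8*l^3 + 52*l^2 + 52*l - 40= 8*l^3 + 83*l^2 + 185*l - 150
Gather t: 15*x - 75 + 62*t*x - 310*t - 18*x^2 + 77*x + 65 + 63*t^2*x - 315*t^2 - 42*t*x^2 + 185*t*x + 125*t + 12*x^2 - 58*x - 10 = t^2*(63*x - 315) + t*(-42*x^2 + 247*x - 185) - 6*x^2 + 34*x - 20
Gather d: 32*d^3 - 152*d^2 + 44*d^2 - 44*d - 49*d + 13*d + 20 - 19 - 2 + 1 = 32*d^3 - 108*d^2 - 80*d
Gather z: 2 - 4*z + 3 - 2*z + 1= 6 - 6*z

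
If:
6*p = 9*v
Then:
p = 3*v/2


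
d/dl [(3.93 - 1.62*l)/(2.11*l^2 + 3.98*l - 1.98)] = (3.4182*l^2 - 16.5846*l - 12.4338)/(4.4521*l^4 + 16.7956*l^3 + 7.4848*l^2 - 15.7608*l + 3.9204)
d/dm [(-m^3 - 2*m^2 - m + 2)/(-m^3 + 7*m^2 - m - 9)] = (-9*m^4 + 42*m^2 + 8*m + 11)/(m^6 - 14*m^5 + 51*m^4 + 4*m^3 - 125*m^2 + 18*m + 81)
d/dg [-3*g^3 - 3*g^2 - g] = -9*g^2 - 6*g - 1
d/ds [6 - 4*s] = -4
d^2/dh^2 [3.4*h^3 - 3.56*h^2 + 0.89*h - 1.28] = 20.4*h - 7.12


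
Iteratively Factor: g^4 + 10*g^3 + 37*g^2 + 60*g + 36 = (g + 3)*(g^3 + 7*g^2 + 16*g + 12) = (g + 2)*(g + 3)*(g^2 + 5*g + 6) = (g + 2)*(g + 3)^2*(g + 2)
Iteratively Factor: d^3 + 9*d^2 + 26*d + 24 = (d + 2)*(d^2 + 7*d + 12) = (d + 2)*(d + 4)*(d + 3)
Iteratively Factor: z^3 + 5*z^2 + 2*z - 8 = (z - 1)*(z^2 + 6*z + 8) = (z - 1)*(z + 2)*(z + 4)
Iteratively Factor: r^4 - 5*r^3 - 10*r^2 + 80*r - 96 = (r - 3)*(r^3 - 2*r^2 - 16*r + 32) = (r - 3)*(r + 4)*(r^2 - 6*r + 8) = (r - 3)*(r - 2)*(r + 4)*(r - 4)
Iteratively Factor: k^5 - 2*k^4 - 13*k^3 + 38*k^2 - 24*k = (k - 3)*(k^4 + k^3 - 10*k^2 + 8*k) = (k - 3)*(k + 4)*(k^3 - 3*k^2 + 2*k) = (k - 3)*(k - 2)*(k + 4)*(k^2 - k) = k*(k - 3)*(k - 2)*(k + 4)*(k - 1)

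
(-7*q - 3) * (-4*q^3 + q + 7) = 28*q^4 + 12*q^3 - 7*q^2 - 52*q - 21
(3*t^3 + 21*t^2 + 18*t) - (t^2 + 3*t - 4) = 3*t^3 + 20*t^2 + 15*t + 4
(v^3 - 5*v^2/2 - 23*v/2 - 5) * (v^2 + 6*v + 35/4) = v^5 + 7*v^4/2 - 71*v^3/4 - 767*v^2/8 - 1045*v/8 - 175/4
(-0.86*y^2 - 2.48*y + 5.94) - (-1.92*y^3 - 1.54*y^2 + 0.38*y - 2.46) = 1.92*y^3 + 0.68*y^2 - 2.86*y + 8.4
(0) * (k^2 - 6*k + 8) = 0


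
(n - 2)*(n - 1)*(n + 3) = n^3 - 7*n + 6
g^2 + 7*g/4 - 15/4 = (g - 5/4)*(g + 3)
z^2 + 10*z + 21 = (z + 3)*(z + 7)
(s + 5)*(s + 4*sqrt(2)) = s^2 + 5*s + 4*sqrt(2)*s + 20*sqrt(2)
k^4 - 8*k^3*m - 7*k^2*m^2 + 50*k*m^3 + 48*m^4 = (k - 8*m)*(k - 3*m)*(k + m)*(k + 2*m)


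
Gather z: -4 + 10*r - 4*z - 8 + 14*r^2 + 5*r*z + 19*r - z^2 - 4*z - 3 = 14*r^2 + 29*r - z^2 + z*(5*r - 8) - 15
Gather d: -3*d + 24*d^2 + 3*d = 24*d^2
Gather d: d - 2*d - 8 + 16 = 8 - d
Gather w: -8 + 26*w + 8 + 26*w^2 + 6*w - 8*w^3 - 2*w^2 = -8*w^3 + 24*w^2 + 32*w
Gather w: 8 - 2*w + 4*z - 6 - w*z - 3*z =w*(-z - 2) + z + 2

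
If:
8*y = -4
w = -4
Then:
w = -4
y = -1/2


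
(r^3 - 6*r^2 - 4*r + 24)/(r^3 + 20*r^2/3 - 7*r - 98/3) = 3*(r^2 - 8*r + 12)/(3*r^2 + 14*r - 49)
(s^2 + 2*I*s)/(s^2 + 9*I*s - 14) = s/(s + 7*I)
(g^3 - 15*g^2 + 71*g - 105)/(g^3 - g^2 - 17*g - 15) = (g^2 - 10*g + 21)/(g^2 + 4*g + 3)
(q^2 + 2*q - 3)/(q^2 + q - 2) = (q + 3)/(q + 2)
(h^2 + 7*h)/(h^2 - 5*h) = (h + 7)/(h - 5)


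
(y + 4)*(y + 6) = y^2 + 10*y + 24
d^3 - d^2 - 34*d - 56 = (d - 7)*(d + 2)*(d + 4)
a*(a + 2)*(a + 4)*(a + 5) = a^4 + 11*a^3 + 38*a^2 + 40*a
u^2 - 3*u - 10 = (u - 5)*(u + 2)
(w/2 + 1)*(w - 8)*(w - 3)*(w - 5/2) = w^4/2 - 23*w^3/4 + 49*w^2/4 + 43*w/2 - 60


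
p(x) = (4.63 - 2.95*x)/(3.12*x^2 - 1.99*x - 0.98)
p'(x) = (1.99 - 6.24*x)*(4.63 - 2.95*x)/(3.12*x^2 - 1.99*x - 0.98)^2 - 2.95/(3.12*x^2 - 1.99*x - 0.98)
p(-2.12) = 0.63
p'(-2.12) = 0.39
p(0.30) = -2.89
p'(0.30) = 2.54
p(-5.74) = 0.19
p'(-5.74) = 0.04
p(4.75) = -0.16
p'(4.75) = 0.02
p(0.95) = -33.41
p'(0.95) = -2351.31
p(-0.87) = 2.31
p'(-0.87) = 4.56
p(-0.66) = 3.89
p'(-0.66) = 12.28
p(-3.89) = 0.30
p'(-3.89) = 0.09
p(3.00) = -0.20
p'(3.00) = 0.02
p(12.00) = -0.07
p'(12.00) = 0.01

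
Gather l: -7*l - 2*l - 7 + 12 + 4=9 - 9*l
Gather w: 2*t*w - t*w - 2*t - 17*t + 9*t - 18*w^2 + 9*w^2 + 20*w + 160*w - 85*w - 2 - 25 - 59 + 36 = -10*t - 9*w^2 + w*(t + 95) - 50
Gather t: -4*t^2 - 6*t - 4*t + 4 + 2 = -4*t^2 - 10*t + 6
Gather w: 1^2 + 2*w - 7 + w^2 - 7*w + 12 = w^2 - 5*w + 6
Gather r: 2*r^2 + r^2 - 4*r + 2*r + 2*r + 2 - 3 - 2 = 3*r^2 - 3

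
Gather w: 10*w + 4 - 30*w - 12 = -20*w - 8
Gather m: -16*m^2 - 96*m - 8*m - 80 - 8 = -16*m^2 - 104*m - 88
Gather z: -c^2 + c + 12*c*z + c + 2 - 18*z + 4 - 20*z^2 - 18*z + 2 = -c^2 + 2*c - 20*z^2 + z*(12*c - 36) + 8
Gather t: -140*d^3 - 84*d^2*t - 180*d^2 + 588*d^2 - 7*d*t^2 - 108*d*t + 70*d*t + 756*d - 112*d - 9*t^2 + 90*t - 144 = -140*d^3 + 408*d^2 + 644*d + t^2*(-7*d - 9) + t*(-84*d^2 - 38*d + 90) - 144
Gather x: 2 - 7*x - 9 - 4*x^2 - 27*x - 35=-4*x^2 - 34*x - 42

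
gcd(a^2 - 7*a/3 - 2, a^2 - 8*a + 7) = 1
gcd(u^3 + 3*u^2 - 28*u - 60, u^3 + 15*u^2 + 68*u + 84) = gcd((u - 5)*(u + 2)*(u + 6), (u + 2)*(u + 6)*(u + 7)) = u^2 + 8*u + 12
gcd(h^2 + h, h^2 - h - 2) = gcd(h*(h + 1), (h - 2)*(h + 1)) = h + 1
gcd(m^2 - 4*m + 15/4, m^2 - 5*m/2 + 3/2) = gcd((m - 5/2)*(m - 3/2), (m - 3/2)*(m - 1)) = m - 3/2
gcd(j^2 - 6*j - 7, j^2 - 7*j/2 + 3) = 1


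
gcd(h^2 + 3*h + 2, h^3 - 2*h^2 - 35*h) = 1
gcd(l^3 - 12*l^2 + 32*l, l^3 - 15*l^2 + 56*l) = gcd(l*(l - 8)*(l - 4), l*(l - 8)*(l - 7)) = l^2 - 8*l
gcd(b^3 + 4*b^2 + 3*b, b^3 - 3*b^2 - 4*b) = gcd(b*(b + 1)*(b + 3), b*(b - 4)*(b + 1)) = b^2 + b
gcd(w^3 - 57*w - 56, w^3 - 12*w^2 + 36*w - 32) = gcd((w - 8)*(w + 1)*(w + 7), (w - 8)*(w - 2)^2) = w - 8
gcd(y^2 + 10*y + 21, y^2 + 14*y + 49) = y + 7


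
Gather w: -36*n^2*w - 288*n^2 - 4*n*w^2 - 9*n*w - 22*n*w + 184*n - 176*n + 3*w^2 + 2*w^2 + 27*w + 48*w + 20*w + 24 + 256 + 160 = -288*n^2 + 8*n + w^2*(5 - 4*n) + w*(-36*n^2 - 31*n + 95) + 440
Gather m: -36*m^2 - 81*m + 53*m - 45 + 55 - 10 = -36*m^2 - 28*m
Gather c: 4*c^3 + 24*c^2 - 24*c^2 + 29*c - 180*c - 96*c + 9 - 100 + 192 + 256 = 4*c^3 - 247*c + 357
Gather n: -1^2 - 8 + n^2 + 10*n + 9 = n^2 + 10*n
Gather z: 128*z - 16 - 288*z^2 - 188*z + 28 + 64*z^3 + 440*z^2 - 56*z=64*z^3 + 152*z^2 - 116*z + 12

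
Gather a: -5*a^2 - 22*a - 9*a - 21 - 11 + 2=-5*a^2 - 31*a - 30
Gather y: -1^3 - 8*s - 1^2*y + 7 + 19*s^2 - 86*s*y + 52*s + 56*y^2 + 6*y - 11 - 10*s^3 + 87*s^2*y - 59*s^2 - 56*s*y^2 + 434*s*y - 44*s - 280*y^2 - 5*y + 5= -10*s^3 - 40*s^2 + y^2*(-56*s - 224) + y*(87*s^2 + 348*s)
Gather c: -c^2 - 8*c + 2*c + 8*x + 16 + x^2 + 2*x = -c^2 - 6*c + x^2 + 10*x + 16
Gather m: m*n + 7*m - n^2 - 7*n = m*(n + 7) - n^2 - 7*n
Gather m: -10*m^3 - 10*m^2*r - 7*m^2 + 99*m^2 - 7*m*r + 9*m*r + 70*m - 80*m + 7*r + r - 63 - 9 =-10*m^3 + m^2*(92 - 10*r) + m*(2*r - 10) + 8*r - 72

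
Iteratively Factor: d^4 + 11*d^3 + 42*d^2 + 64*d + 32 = (d + 1)*(d^3 + 10*d^2 + 32*d + 32) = (d + 1)*(d + 4)*(d^2 + 6*d + 8) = (d + 1)*(d + 4)^2*(d + 2)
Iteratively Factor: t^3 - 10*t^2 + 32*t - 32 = (t - 4)*(t^2 - 6*t + 8) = (t - 4)^2*(t - 2)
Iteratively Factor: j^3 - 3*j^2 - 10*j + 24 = (j - 4)*(j^2 + j - 6) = (j - 4)*(j + 3)*(j - 2)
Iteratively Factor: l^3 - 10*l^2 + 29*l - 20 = (l - 1)*(l^2 - 9*l + 20) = (l - 4)*(l - 1)*(l - 5)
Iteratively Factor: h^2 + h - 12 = (h + 4)*(h - 3)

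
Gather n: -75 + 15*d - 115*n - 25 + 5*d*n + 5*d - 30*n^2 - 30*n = 20*d - 30*n^2 + n*(5*d - 145) - 100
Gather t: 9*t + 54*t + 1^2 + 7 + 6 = 63*t + 14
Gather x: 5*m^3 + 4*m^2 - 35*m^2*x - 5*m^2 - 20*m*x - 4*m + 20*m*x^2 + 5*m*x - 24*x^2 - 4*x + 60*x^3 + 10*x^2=5*m^3 - m^2 - 4*m + 60*x^3 + x^2*(20*m - 14) + x*(-35*m^2 - 15*m - 4)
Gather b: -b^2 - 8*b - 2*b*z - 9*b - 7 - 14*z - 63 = -b^2 + b*(-2*z - 17) - 14*z - 70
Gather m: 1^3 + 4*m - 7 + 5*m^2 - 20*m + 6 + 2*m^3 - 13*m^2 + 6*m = 2*m^3 - 8*m^2 - 10*m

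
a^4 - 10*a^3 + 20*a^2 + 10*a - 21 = (a - 7)*(a - 3)*(a - 1)*(a + 1)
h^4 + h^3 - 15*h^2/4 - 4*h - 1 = (h - 2)*(h + 1/2)^2*(h + 2)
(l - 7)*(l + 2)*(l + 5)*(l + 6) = l^4 + 6*l^3 - 39*l^2 - 304*l - 420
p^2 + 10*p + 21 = (p + 3)*(p + 7)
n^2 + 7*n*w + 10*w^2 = (n + 2*w)*(n + 5*w)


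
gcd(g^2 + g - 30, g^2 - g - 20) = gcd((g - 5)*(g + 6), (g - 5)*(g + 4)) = g - 5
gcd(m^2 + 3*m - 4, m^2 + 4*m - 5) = m - 1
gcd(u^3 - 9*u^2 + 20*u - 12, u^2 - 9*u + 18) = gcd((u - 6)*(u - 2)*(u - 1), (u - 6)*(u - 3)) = u - 6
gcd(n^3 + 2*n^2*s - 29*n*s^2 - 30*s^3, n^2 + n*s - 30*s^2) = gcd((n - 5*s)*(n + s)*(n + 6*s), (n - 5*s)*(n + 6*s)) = -n^2 - n*s + 30*s^2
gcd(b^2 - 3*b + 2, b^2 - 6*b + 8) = b - 2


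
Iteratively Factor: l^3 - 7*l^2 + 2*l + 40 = (l + 2)*(l^2 - 9*l + 20) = (l - 5)*(l + 2)*(l - 4)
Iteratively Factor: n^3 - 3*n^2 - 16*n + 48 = (n - 3)*(n^2 - 16) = (n - 3)*(n + 4)*(n - 4)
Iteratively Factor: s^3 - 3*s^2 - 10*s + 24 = (s + 3)*(s^2 - 6*s + 8) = (s - 4)*(s + 3)*(s - 2)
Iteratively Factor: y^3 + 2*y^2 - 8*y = (y - 2)*(y^2 + 4*y) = (y - 2)*(y + 4)*(y)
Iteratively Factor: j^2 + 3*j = (j)*(j + 3)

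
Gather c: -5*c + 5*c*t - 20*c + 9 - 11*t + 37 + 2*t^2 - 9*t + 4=c*(5*t - 25) + 2*t^2 - 20*t + 50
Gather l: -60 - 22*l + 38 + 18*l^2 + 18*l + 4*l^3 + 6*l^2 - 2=4*l^3 + 24*l^2 - 4*l - 24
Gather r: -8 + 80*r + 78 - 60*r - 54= 20*r + 16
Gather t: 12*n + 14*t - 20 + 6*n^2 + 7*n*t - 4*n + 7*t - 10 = 6*n^2 + 8*n + t*(7*n + 21) - 30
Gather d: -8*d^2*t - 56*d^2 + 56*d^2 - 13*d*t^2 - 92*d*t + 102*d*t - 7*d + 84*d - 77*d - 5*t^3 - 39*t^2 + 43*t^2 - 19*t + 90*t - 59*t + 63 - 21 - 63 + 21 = -8*d^2*t + d*(-13*t^2 + 10*t) - 5*t^3 + 4*t^2 + 12*t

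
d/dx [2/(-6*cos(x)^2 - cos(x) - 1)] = -2*(12*cos(x) + 1)*sin(x)/(6*cos(x)^2 + cos(x) + 1)^2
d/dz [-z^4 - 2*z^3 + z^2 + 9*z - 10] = -4*z^3 - 6*z^2 + 2*z + 9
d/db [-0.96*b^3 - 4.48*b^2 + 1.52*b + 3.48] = -2.88*b^2 - 8.96*b + 1.52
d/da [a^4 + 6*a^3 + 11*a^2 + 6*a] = 4*a^3 + 18*a^2 + 22*a + 6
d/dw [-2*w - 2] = -2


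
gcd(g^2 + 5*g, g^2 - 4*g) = g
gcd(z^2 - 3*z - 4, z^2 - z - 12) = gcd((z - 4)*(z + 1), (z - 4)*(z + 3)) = z - 4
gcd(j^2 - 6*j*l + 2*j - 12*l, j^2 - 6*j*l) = j - 6*l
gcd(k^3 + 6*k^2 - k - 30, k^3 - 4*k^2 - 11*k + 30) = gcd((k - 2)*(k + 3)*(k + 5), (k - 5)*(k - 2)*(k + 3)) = k^2 + k - 6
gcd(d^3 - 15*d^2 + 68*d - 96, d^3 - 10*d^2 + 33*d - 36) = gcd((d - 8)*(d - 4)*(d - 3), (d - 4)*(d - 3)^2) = d^2 - 7*d + 12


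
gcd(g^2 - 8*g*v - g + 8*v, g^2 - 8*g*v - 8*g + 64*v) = -g + 8*v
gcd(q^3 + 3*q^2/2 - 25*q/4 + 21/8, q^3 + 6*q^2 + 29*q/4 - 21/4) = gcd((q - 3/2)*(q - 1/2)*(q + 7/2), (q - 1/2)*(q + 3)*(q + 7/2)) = q^2 + 3*q - 7/4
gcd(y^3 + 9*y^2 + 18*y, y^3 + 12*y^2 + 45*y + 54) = y^2 + 9*y + 18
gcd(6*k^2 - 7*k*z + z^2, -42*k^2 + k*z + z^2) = -6*k + z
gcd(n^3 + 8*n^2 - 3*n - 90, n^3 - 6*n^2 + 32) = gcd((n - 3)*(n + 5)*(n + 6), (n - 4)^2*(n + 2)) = 1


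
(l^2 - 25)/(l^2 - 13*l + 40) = (l + 5)/(l - 8)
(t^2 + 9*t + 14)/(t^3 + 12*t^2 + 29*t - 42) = (t + 2)/(t^2 + 5*t - 6)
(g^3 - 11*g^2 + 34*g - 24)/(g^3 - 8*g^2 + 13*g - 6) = (g - 4)/(g - 1)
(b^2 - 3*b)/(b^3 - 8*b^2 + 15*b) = 1/(b - 5)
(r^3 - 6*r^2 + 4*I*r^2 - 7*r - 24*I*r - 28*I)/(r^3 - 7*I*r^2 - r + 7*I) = (r^2 + r*(-7 + 4*I) - 28*I)/(r^2 - r*(1 + 7*I) + 7*I)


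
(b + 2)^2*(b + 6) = b^3 + 10*b^2 + 28*b + 24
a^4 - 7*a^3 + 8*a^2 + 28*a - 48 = (a - 4)*(a - 3)*(a - 2)*(a + 2)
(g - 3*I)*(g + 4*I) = g^2 + I*g + 12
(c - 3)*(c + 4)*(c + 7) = c^3 + 8*c^2 - 5*c - 84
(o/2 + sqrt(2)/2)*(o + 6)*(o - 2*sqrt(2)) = o^3/2 - sqrt(2)*o^2/2 + 3*o^2 - 3*sqrt(2)*o - 2*o - 12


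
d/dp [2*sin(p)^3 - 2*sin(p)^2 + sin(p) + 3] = (6*sin(p)^2 - 4*sin(p) + 1)*cos(p)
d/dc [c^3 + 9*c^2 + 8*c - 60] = 3*c^2 + 18*c + 8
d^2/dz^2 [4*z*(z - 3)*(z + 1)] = 24*z - 16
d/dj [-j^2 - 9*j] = -2*j - 9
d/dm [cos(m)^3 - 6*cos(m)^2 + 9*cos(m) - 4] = 3*(sin(m)^2 + 4*cos(m) - 4)*sin(m)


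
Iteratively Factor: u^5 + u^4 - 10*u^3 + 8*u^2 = (u)*(u^4 + u^3 - 10*u^2 + 8*u) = u^2*(u^3 + u^2 - 10*u + 8) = u^2*(u - 2)*(u^2 + 3*u - 4) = u^2*(u - 2)*(u - 1)*(u + 4)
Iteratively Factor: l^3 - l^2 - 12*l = (l - 4)*(l^2 + 3*l) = l*(l - 4)*(l + 3)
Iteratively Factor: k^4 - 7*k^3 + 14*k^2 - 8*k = (k - 2)*(k^3 - 5*k^2 + 4*k) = k*(k - 2)*(k^2 - 5*k + 4) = k*(k - 4)*(k - 2)*(k - 1)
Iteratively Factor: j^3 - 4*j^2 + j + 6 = (j + 1)*(j^2 - 5*j + 6) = (j - 3)*(j + 1)*(j - 2)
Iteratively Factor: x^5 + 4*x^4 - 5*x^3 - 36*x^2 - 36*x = (x - 3)*(x^4 + 7*x^3 + 16*x^2 + 12*x) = (x - 3)*(x + 2)*(x^3 + 5*x^2 + 6*x) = x*(x - 3)*(x + 2)*(x^2 + 5*x + 6) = x*(x - 3)*(x + 2)^2*(x + 3)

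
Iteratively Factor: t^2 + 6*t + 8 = (t + 2)*(t + 4)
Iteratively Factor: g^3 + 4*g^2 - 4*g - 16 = (g + 4)*(g^2 - 4) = (g + 2)*(g + 4)*(g - 2)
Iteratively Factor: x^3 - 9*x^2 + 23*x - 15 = (x - 5)*(x^2 - 4*x + 3) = (x - 5)*(x - 1)*(x - 3)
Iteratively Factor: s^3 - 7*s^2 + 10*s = (s - 5)*(s^2 - 2*s) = s*(s - 5)*(s - 2)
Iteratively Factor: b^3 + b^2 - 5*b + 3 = (b + 3)*(b^2 - 2*b + 1) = (b - 1)*(b + 3)*(b - 1)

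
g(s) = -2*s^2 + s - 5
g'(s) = 1 - 4*s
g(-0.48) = -5.94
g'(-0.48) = 2.92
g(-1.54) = -11.28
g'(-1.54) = 7.16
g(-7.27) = -117.98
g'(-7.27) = 30.08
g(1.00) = -6.00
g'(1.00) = -3.00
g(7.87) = -121.00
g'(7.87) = -30.48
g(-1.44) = -10.59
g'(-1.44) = 6.76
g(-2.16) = -16.49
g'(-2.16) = 9.64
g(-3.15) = -28.00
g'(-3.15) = 13.60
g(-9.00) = -176.00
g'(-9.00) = 37.00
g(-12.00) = -305.00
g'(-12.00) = 49.00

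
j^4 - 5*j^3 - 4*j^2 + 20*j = j*(j - 5)*(j - 2)*(j + 2)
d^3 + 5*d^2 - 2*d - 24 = (d - 2)*(d + 3)*(d + 4)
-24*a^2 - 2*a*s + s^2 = (-6*a + s)*(4*a + s)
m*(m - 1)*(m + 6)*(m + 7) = m^4 + 12*m^3 + 29*m^2 - 42*m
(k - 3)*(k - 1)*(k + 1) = k^3 - 3*k^2 - k + 3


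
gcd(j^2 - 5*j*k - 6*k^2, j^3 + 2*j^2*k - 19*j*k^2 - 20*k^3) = j + k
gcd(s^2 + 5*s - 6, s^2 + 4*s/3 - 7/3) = s - 1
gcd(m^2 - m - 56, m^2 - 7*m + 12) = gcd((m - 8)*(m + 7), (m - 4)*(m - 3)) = 1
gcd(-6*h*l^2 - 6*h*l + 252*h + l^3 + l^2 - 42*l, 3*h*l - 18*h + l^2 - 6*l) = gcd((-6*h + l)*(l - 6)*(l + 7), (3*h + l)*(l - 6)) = l - 6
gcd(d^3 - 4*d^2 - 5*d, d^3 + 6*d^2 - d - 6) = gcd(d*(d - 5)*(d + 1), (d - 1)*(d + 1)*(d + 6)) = d + 1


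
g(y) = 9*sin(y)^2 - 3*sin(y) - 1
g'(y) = 18*sin(y)*cos(y) - 3*cos(y) = 3*(6*sin(y) - 1)*cos(y)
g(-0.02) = -0.94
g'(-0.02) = -3.36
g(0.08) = -1.18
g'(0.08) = -1.56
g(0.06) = -1.15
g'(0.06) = -1.92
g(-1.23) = 9.82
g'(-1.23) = -6.67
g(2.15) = 2.79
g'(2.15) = -6.60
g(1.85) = 4.43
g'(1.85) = -3.94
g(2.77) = -0.90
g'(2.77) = -3.29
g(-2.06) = 8.66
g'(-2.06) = 8.88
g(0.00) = -1.00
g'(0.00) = -3.00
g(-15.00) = 4.76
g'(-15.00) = 11.17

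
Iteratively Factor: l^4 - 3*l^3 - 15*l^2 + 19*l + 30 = (l - 5)*(l^3 + 2*l^2 - 5*l - 6) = (l - 5)*(l - 2)*(l^2 + 4*l + 3) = (l - 5)*(l - 2)*(l + 3)*(l + 1)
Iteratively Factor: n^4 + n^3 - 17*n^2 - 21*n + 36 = (n - 1)*(n^3 + 2*n^2 - 15*n - 36) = (n - 1)*(n + 3)*(n^2 - n - 12) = (n - 1)*(n + 3)^2*(n - 4)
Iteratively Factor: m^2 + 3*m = (m + 3)*(m)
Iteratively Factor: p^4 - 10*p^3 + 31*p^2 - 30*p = (p)*(p^3 - 10*p^2 + 31*p - 30) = p*(p - 3)*(p^2 - 7*p + 10) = p*(p - 3)*(p - 2)*(p - 5)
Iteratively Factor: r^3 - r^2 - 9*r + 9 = (r - 3)*(r^2 + 2*r - 3) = (r - 3)*(r - 1)*(r + 3)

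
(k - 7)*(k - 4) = k^2 - 11*k + 28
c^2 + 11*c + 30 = (c + 5)*(c + 6)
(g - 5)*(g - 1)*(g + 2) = g^3 - 4*g^2 - 7*g + 10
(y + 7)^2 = y^2 + 14*y + 49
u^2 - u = u*(u - 1)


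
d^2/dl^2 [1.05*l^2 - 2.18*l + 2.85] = 2.10000000000000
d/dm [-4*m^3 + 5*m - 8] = 5 - 12*m^2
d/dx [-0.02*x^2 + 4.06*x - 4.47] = 4.06 - 0.04*x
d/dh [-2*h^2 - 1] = -4*h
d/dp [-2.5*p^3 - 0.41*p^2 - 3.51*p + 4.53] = -7.5*p^2 - 0.82*p - 3.51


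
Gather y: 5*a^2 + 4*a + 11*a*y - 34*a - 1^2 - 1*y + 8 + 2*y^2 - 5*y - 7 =5*a^2 - 30*a + 2*y^2 + y*(11*a - 6)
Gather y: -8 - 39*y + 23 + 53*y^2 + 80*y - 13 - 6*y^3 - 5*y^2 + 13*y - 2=-6*y^3 + 48*y^2 + 54*y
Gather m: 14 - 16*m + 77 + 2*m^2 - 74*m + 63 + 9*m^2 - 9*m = 11*m^2 - 99*m + 154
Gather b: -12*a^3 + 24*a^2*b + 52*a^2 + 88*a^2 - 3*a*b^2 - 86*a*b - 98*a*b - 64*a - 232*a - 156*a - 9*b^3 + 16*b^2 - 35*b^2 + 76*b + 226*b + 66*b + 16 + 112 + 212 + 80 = -12*a^3 + 140*a^2 - 452*a - 9*b^3 + b^2*(-3*a - 19) + b*(24*a^2 - 184*a + 368) + 420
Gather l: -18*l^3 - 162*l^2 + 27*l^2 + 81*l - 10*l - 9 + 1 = -18*l^3 - 135*l^2 + 71*l - 8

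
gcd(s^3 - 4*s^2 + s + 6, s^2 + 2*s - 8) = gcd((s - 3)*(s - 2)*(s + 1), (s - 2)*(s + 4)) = s - 2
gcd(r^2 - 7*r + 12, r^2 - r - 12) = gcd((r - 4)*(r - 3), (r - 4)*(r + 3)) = r - 4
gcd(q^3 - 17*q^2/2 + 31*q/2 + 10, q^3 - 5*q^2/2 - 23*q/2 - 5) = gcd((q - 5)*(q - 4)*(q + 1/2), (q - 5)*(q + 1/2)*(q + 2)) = q^2 - 9*q/2 - 5/2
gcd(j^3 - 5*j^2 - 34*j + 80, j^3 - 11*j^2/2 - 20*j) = j - 8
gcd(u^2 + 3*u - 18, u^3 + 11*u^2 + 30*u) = u + 6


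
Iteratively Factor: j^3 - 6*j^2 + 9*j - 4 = (j - 1)*(j^2 - 5*j + 4) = (j - 1)^2*(j - 4)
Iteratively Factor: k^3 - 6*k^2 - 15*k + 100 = (k - 5)*(k^2 - k - 20) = (k - 5)*(k + 4)*(k - 5)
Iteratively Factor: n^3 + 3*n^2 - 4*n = (n)*(n^2 + 3*n - 4) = n*(n - 1)*(n + 4)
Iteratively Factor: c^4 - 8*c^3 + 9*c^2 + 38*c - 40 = (c - 1)*(c^3 - 7*c^2 + 2*c + 40) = (c - 5)*(c - 1)*(c^2 - 2*c - 8) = (c - 5)*(c - 1)*(c + 2)*(c - 4)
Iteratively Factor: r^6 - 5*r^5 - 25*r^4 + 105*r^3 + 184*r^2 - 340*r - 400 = (r + 2)*(r^5 - 7*r^4 - 11*r^3 + 127*r^2 - 70*r - 200) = (r - 5)*(r + 2)*(r^4 - 2*r^3 - 21*r^2 + 22*r + 40) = (r - 5)*(r + 2)*(r + 4)*(r^3 - 6*r^2 + 3*r + 10) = (r - 5)^2*(r + 2)*(r + 4)*(r^2 - r - 2) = (r - 5)^2*(r + 1)*(r + 2)*(r + 4)*(r - 2)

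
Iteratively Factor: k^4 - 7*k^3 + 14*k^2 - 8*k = (k - 2)*(k^3 - 5*k^2 + 4*k) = (k - 2)*(k - 1)*(k^2 - 4*k) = (k - 4)*(k - 2)*(k - 1)*(k)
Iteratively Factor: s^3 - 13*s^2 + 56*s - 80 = (s - 5)*(s^2 - 8*s + 16) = (s - 5)*(s - 4)*(s - 4)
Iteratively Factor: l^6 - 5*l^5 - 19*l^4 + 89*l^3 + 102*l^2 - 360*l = (l)*(l^5 - 5*l^4 - 19*l^3 + 89*l^2 + 102*l - 360) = l*(l + 3)*(l^4 - 8*l^3 + 5*l^2 + 74*l - 120) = l*(l + 3)^2*(l^3 - 11*l^2 + 38*l - 40) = l*(l - 4)*(l + 3)^2*(l^2 - 7*l + 10) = l*(l - 4)*(l - 2)*(l + 3)^2*(l - 5)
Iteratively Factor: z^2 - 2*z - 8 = (z + 2)*(z - 4)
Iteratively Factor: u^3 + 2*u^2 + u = (u + 1)*(u^2 + u) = u*(u + 1)*(u + 1)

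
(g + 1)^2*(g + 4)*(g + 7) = g^4 + 13*g^3 + 51*g^2 + 67*g + 28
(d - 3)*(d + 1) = d^2 - 2*d - 3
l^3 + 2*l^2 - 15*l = l*(l - 3)*(l + 5)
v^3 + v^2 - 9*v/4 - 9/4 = (v - 3/2)*(v + 1)*(v + 3/2)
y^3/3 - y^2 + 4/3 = (y/3 + 1/3)*(y - 2)^2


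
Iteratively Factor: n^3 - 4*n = (n + 2)*(n^2 - 2*n) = (n - 2)*(n + 2)*(n)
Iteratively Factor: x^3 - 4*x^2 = (x)*(x^2 - 4*x) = x*(x - 4)*(x)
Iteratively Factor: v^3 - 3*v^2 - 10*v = (v - 5)*(v^2 + 2*v) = (v - 5)*(v + 2)*(v)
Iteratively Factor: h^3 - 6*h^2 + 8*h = (h)*(h^2 - 6*h + 8) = h*(h - 2)*(h - 4)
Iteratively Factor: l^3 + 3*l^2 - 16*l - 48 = (l - 4)*(l^2 + 7*l + 12) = (l - 4)*(l + 3)*(l + 4)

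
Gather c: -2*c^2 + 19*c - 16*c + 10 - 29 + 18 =-2*c^2 + 3*c - 1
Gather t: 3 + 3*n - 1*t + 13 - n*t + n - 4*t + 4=4*n + t*(-n - 5) + 20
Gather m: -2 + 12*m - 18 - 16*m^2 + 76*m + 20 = -16*m^2 + 88*m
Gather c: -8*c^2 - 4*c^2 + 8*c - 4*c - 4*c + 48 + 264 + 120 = 432 - 12*c^2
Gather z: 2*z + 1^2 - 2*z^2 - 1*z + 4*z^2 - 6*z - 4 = 2*z^2 - 5*z - 3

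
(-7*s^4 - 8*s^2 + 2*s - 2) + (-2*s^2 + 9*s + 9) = -7*s^4 - 10*s^2 + 11*s + 7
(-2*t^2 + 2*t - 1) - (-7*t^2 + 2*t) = 5*t^2 - 1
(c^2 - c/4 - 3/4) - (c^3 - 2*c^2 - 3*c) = -c^3 + 3*c^2 + 11*c/4 - 3/4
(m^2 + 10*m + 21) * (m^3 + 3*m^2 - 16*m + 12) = m^5 + 13*m^4 + 35*m^3 - 85*m^2 - 216*m + 252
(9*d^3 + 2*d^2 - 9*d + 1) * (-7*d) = -63*d^4 - 14*d^3 + 63*d^2 - 7*d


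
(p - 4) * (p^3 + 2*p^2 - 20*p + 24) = p^4 - 2*p^3 - 28*p^2 + 104*p - 96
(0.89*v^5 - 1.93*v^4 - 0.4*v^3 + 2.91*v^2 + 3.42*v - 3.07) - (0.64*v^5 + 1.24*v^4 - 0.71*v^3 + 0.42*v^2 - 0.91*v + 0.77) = 0.25*v^5 - 3.17*v^4 + 0.31*v^3 + 2.49*v^2 + 4.33*v - 3.84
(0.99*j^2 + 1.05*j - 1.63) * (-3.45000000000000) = -3.4155*j^2 - 3.6225*j + 5.6235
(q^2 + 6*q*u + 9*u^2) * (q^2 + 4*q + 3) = q^4 + 6*q^3*u + 4*q^3 + 9*q^2*u^2 + 24*q^2*u + 3*q^2 + 36*q*u^2 + 18*q*u + 27*u^2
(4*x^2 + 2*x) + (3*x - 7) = 4*x^2 + 5*x - 7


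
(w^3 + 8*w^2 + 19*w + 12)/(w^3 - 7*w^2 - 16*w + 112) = (w^2 + 4*w + 3)/(w^2 - 11*w + 28)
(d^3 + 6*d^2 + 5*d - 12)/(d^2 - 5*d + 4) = (d^2 + 7*d + 12)/(d - 4)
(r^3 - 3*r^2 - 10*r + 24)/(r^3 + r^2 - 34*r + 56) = (r + 3)/(r + 7)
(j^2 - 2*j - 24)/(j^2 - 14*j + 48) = (j + 4)/(j - 8)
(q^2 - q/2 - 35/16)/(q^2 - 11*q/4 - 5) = (q - 7/4)/(q - 4)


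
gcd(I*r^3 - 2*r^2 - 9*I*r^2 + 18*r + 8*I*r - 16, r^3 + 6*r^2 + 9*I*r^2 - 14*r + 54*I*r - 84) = r + 2*I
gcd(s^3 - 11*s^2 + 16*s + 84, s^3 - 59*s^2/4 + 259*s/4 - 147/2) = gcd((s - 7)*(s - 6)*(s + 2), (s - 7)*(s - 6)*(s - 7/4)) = s^2 - 13*s + 42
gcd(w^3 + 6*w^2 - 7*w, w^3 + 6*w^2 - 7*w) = w^3 + 6*w^2 - 7*w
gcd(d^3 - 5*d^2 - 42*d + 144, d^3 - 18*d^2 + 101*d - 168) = d^2 - 11*d + 24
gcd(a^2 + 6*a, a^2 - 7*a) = a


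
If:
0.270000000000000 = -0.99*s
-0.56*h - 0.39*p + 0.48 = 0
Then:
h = 0.857142857142857 - 0.696428571428571*p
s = -0.27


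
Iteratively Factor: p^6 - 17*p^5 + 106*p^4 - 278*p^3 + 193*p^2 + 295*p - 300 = (p + 1)*(p^5 - 18*p^4 + 124*p^3 - 402*p^2 + 595*p - 300) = (p - 5)*(p + 1)*(p^4 - 13*p^3 + 59*p^2 - 107*p + 60) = (p - 5)*(p - 1)*(p + 1)*(p^3 - 12*p^2 + 47*p - 60) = (p - 5)^2*(p - 1)*(p + 1)*(p^2 - 7*p + 12) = (p - 5)^2*(p - 4)*(p - 1)*(p + 1)*(p - 3)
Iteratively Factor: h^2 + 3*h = (h)*(h + 3)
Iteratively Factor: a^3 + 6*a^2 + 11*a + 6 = (a + 1)*(a^2 + 5*a + 6) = (a + 1)*(a + 3)*(a + 2)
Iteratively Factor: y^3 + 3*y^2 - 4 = (y - 1)*(y^2 + 4*y + 4) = (y - 1)*(y + 2)*(y + 2)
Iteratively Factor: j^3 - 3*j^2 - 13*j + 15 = (j - 1)*(j^2 - 2*j - 15) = (j - 1)*(j + 3)*(j - 5)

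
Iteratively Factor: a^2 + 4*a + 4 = (a + 2)*(a + 2)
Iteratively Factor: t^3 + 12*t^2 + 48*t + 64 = (t + 4)*(t^2 + 8*t + 16) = (t + 4)^2*(t + 4)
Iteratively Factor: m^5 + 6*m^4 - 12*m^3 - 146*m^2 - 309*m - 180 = (m + 1)*(m^4 + 5*m^3 - 17*m^2 - 129*m - 180) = (m + 1)*(m + 4)*(m^3 + m^2 - 21*m - 45) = (m - 5)*(m + 1)*(m + 4)*(m^2 + 6*m + 9) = (m - 5)*(m + 1)*(m + 3)*(m + 4)*(m + 3)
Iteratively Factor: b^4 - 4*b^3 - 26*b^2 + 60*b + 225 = (b + 3)*(b^3 - 7*b^2 - 5*b + 75) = (b - 5)*(b + 3)*(b^2 - 2*b - 15) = (b - 5)*(b + 3)^2*(b - 5)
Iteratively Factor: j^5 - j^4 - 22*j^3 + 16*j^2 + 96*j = (j + 4)*(j^4 - 5*j^3 - 2*j^2 + 24*j) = (j - 4)*(j + 4)*(j^3 - j^2 - 6*j) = (j - 4)*(j + 2)*(j + 4)*(j^2 - 3*j) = j*(j - 4)*(j + 2)*(j + 4)*(j - 3)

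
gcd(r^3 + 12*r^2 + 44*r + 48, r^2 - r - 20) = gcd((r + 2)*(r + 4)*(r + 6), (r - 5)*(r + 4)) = r + 4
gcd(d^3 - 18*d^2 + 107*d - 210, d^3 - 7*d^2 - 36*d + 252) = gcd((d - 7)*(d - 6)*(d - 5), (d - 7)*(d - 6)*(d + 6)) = d^2 - 13*d + 42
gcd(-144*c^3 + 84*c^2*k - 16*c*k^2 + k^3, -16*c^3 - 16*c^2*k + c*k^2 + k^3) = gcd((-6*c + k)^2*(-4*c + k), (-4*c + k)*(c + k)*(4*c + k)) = 4*c - k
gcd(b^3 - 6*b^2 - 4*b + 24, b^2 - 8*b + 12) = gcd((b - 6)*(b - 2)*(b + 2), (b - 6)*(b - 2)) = b^2 - 8*b + 12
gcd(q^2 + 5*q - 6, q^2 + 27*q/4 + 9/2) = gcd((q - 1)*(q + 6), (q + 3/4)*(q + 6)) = q + 6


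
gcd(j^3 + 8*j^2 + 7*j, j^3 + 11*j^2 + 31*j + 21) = j^2 + 8*j + 7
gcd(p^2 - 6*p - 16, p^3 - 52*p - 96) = p^2 - 6*p - 16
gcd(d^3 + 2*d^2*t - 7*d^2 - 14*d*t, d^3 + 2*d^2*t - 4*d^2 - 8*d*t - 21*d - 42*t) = d^2 + 2*d*t - 7*d - 14*t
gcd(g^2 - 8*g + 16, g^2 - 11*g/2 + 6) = g - 4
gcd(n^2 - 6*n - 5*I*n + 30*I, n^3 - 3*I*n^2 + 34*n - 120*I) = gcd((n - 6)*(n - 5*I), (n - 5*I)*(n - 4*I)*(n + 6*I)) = n - 5*I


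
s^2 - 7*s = s*(s - 7)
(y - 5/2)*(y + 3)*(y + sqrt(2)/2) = y^3 + y^2/2 + sqrt(2)*y^2/2 - 15*y/2 + sqrt(2)*y/4 - 15*sqrt(2)/4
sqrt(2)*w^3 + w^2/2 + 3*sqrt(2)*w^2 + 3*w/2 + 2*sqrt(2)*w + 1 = (w + 1)*(w + 2)*(sqrt(2)*w + 1/2)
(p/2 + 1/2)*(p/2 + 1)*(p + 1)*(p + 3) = p^4/4 + 7*p^3/4 + 17*p^2/4 + 17*p/4 + 3/2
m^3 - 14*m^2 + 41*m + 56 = (m - 8)*(m - 7)*(m + 1)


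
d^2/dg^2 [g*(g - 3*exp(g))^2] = -6*g^2*exp(g) + 36*g*exp(2*g) - 24*g*exp(g) + 6*g + 36*exp(2*g) - 12*exp(g)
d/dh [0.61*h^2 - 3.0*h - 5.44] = 1.22*h - 3.0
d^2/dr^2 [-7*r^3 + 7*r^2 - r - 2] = 14 - 42*r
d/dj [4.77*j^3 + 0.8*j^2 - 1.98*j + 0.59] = 14.31*j^2 + 1.6*j - 1.98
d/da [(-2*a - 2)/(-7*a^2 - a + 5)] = 2*(7*a^2 + a - (a + 1)*(14*a + 1) - 5)/(7*a^2 + a - 5)^2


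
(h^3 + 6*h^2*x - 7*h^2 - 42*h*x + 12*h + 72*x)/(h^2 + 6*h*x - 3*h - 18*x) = h - 4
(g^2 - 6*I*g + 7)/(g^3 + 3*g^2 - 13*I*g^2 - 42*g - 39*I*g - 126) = (g + I)/(g^2 + g*(3 - 6*I) - 18*I)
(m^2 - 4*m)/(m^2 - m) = (m - 4)/(m - 1)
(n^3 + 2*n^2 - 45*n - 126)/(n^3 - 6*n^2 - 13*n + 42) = (n + 6)/(n - 2)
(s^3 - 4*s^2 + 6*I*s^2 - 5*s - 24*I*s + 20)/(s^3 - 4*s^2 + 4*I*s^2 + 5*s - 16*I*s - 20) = (s + I)/(s - I)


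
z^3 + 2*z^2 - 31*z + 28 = (z - 4)*(z - 1)*(z + 7)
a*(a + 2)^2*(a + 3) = a^4 + 7*a^3 + 16*a^2 + 12*a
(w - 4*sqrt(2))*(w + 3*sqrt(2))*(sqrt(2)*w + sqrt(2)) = sqrt(2)*w^3 - 2*w^2 + sqrt(2)*w^2 - 24*sqrt(2)*w - 2*w - 24*sqrt(2)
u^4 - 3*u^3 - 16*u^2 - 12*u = u*(u - 6)*(u + 1)*(u + 2)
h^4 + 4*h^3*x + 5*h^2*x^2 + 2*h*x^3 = h*(h + x)^2*(h + 2*x)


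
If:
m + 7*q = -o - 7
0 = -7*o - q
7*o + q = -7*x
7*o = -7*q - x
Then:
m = -7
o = 0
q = 0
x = 0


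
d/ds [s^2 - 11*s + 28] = 2*s - 11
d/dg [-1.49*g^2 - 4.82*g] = -2.98*g - 4.82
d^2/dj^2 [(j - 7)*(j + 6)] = 2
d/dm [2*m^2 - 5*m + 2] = 4*m - 5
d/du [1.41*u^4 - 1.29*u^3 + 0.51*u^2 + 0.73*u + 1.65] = 5.64*u^3 - 3.87*u^2 + 1.02*u + 0.73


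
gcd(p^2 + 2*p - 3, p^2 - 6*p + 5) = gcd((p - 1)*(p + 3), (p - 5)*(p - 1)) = p - 1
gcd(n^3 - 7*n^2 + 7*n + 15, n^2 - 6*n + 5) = n - 5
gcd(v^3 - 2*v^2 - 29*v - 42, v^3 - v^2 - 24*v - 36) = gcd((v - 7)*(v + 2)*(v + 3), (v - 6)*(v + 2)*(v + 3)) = v^2 + 5*v + 6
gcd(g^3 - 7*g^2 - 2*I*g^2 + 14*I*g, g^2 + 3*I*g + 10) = g - 2*I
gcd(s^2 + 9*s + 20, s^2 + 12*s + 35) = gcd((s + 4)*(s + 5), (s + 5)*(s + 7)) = s + 5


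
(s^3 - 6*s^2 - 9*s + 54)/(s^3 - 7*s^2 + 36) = (s + 3)/(s + 2)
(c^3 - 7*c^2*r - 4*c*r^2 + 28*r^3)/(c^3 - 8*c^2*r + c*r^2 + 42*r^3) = (-c + 2*r)/(-c + 3*r)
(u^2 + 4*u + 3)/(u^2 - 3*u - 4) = (u + 3)/(u - 4)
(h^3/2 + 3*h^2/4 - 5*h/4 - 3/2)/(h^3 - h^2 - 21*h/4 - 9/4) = (-2*h^3 - 3*h^2 + 5*h + 6)/(-4*h^3 + 4*h^2 + 21*h + 9)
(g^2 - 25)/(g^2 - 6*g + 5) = (g + 5)/(g - 1)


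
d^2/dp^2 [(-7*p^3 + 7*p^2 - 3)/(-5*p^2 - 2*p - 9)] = 2*(-217*p^3 + 1548*p^2 + 1791*p - 690)/(125*p^6 + 150*p^5 + 735*p^4 + 548*p^3 + 1323*p^2 + 486*p + 729)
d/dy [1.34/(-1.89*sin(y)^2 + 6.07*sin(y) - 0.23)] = (5.0652*sin(y) - 8.1338)*cos(y)/(1.89*sin(y)^2 - 6.07*sin(y) + 0.23)^2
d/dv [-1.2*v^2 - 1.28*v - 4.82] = -2.4*v - 1.28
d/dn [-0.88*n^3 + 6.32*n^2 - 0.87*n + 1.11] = -2.64*n^2 + 12.64*n - 0.87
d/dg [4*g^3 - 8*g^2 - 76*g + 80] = 12*g^2 - 16*g - 76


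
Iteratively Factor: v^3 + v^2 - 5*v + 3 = (v - 1)*(v^2 + 2*v - 3) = (v - 1)^2*(v + 3)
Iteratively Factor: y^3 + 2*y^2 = (y)*(y^2 + 2*y) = y^2*(y + 2)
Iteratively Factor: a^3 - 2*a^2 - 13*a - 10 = (a + 2)*(a^2 - 4*a - 5) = (a - 5)*(a + 2)*(a + 1)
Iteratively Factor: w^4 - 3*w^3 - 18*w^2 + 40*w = (w)*(w^3 - 3*w^2 - 18*w + 40) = w*(w - 5)*(w^2 + 2*w - 8) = w*(w - 5)*(w + 4)*(w - 2)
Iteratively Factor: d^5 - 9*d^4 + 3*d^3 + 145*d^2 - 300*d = (d - 5)*(d^4 - 4*d^3 - 17*d^2 + 60*d) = (d - 5)*(d - 3)*(d^3 - d^2 - 20*d) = (d - 5)*(d - 3)*(d + 4)*(d^2 - 5*d) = d*(d - 5)*(d - 3)*(d + 4)*(d - 5)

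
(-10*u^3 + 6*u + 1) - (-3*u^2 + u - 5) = -10*u^3 + 3*u^2 + 5*u + 6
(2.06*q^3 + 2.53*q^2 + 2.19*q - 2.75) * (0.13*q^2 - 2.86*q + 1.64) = 0.2678*q^5 - 5.5627*q^4 - 3.5727*q^3 - 2.4717*q^2 + 11.4566*q - 4.51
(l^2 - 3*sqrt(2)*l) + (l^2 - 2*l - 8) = 2*l^2 - 3*sqrt(2)*l - 2*l - 8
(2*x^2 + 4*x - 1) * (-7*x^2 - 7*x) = -14*x^4 - 42*x^3 - 21*x^2 + 7*x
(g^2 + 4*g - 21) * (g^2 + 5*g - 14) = g^4 + 9*g^3 - 15*g^2 - 161*g + 294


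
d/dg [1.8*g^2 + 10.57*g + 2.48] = 3.6*g + 10.57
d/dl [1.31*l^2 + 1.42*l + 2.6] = 2.62*l + 1.42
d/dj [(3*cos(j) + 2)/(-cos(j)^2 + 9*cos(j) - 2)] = (-3*cos(j)^2 - 4*cos(j) + 24)*sin(j)/(sin(j)^2 + 9*cos(j) - 3)^2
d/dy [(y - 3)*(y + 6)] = 2*y + 3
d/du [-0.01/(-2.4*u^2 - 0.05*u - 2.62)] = (-0.048*u - 0.0005)/(2.4*u^2 + 0.05*u + 2.62)^2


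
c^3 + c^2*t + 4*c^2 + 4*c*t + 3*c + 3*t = (c + 1)*(c + 3)*(c + t)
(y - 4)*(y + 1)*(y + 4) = y^3 + y^2 - 16*y - 16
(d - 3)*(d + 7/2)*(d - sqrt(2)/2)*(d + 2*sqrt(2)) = d^4 + d^3/2 + 3*sqrt(2)*d^3/2 - 25*d^2/2 + 3*sqrt(2)*d^2/4 - 63*sqrt(2)*d/4 - d + 21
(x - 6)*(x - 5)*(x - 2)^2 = x^4 - 15*x^3 + 78*x^2 - 164*x + 120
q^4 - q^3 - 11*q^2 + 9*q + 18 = (q - 3)*(q - 2)*(q + 1)*(q + 3)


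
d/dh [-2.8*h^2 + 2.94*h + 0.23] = 2.94 - 5.6*h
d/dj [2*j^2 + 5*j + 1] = 4*j + 5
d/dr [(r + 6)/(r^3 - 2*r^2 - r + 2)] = (r^3 - 2*r^2 - r + (r + 6)*(-3*r^2 + 4*r + 1) + 2)/(r^3 - 2*r^2 - r + 2)^2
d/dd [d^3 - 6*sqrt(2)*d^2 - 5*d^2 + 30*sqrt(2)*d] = 3*d^2 - 12*sqrt(2)*d - 10*d + 30*sqrt(2)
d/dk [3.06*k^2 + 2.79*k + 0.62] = 6.12*k + 2.79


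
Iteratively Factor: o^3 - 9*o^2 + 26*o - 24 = (o - 2)*(o^2 - 7*o + 12) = (o - 3)*(o - 2)*(o - 4)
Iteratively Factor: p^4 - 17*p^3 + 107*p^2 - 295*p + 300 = (p - 4)*(p^3 - 13*p^2 + 55*p - 75) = (p - 4)*(p - 3)*(p^2 - 10*p + 25) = (p - 5)*(p - 4)*(p - 3)*(p - 5)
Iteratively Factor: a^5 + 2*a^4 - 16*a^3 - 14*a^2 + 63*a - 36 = (a - 3)*(a^4 + 5*a^3 - a^2 - 17*a + 12) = (a - 3)*(a + 3)*(a^3 + 2*a^2 - 7*a + 4) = (a - 3)*(a + 3)*(a + 4)*(a^2 - 2*a + 1) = (a - 3)*(a - 1)*(a + 3)*(a + 4)*(a - 1)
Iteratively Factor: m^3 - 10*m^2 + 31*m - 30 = (m - 5)*(m^2 - 5*m + 6) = (m - 5)*(m - 2)*(m - 3)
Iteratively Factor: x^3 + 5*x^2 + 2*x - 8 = (x + 4)*(x^2 + x - 2) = (x - 1)*(x + 4)*(x + 2)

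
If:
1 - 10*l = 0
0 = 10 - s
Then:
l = 1/10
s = 10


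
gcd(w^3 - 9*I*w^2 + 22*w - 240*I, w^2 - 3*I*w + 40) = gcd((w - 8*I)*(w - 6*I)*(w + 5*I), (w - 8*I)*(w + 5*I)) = w^2 - 3*I*w + 40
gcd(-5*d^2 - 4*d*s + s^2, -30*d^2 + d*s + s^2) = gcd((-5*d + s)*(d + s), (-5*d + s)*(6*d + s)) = -5*d + s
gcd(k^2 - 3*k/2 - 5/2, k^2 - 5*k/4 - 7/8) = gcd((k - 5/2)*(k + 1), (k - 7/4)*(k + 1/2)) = 1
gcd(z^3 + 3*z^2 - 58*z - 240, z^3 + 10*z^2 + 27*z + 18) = z + 6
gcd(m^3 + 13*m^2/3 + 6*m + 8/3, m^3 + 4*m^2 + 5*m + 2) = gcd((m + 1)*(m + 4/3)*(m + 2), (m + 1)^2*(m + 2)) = m^2 + 3*m + 2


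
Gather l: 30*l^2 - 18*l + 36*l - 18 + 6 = 30*l^2 + 18*l - 12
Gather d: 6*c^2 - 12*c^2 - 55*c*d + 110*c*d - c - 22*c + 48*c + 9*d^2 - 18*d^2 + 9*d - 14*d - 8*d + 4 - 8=-6*c^2 + 25*c - 9*d^2 + d*(55*c - 13) - 4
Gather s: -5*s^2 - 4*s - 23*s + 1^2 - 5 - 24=-5*s^2 - 27*s - 28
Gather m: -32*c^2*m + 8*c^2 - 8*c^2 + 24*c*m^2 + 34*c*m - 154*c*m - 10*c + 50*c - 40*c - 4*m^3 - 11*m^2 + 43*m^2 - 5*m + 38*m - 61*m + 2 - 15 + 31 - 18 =-4*m^3 + m^2*(24*c + 32) + m*(-32*c^2 - 120*c - 28)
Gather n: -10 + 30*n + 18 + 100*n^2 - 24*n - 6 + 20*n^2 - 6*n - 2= 120*n^2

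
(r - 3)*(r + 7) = r^2 + 4*r - 21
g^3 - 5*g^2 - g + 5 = (g - 5)*(g - 1)*(g + 1)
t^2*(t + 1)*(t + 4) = t^4 + 5*t^3 + 4*t^2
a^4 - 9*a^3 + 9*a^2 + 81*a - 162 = (a - 6)*(a - 3)^2*(a + 3)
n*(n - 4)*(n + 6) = n^3 + 2*n^2 - 24*n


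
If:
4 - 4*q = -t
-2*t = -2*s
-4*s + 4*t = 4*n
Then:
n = 0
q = t/4 + 1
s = t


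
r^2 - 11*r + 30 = (r - 6)*(r - 5)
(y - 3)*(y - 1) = y^2 - 4*y + 3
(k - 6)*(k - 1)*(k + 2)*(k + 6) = k^4 + k^3 - 38*k^2 - 36*k + 72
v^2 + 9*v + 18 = (v + 3)*(v + 6)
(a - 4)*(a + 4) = a^2 - 16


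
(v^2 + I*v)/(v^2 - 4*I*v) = (v + I)/(v - 4*I)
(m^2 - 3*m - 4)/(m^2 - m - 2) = (m - 4)/(m - 2)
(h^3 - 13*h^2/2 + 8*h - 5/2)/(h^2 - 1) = (2*h^2 - 11*h + 5)/(2*(h + 1))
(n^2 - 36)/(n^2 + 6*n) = (n - 6)/n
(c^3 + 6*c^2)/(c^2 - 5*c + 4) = c^2*(c + 6)/(c^2 - 5*c + 4)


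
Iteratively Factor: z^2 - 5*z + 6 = (z - 3)*(z - 2)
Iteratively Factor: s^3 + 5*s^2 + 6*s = (s + 2)*(s^2 + 3*s) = (s + 2)*(s + 3)*(s)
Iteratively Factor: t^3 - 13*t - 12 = (t + 3)*(t^2 - 3*t - 4) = (t + 1)*(t + 3)*(t - 4)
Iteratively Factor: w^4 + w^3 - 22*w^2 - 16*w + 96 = (w + 4)*(w^3 - 3*w^2 - 10*w + 24) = (w - 4)*(w + 4)*(w^2 + w - 6) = (w - 4)*(w - 2)*(w + 4)*(w + 3)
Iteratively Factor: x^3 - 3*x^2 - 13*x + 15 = (x - 5)*(x^2 + 2*x - 3) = (x - 5)*(x + 3)*(x - 1)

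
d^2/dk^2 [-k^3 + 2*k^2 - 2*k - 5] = 4 - 6*k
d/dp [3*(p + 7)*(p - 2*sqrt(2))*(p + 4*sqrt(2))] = 9*p^2 + 12*sqrt(2)*p + 42*p - 48 + 42*sqrt(2)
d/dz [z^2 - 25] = 2*z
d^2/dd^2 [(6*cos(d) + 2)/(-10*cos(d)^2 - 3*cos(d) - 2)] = 2*(675*(1 - cos(2*d))^2*cos(d) + 155*(1 - cos(2*d))^2/2 - 1233*cos(d)/2 - 69*cos(2*d)/2 + 765*cos(3*d)/2 - 150*cos(5*d) - 573/2)/(3*cos(d) + 5*cos(2*d) + 7)^3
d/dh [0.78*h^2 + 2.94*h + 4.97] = 1.56*h + 2.94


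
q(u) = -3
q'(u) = 0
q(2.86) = -3.00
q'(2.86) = 0.00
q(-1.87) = -3.00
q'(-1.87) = 0.00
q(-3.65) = -3.00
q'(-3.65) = 0.00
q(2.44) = -3.00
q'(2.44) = 0.00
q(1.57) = -3.00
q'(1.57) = 0.00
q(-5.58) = -3.00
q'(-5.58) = 0.00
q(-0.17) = -3.00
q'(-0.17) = 0.00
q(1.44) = -3.00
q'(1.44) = 0.00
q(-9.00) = -3.00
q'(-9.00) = 0.00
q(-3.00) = -3.00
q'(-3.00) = 0.00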